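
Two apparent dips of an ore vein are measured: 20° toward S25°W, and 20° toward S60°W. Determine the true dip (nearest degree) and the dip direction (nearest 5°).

true dip 21°, dip direction 220°

Each apparent-dip line lies in the plane. As unit vectors (x east, y north, z up), v₁ plunges 20°→S25°W and v₂ plunges 20°→S60°W.
Cross product v₁ × v₂ gives the pole to the plane: n ∝ (-0.131, -0.143, 0.506).
tan δ = √(n_x²+n_y²)/n_z = 0.193/0.506, so δ = 20.9°.
The horizontal component of n points toward azimuth atan2(n_x, n_y) = 222°, the dip direction.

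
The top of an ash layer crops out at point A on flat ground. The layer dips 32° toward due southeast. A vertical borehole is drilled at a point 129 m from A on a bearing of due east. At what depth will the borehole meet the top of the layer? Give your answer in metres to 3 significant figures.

The hole lies 45° from the dip direction, so the down-dip offset is 129 × cos 45° = 91.22 m.
Depth = down-dip offset × tan(dip) = 91.22 × tan 32° = 91.22 × 0.6249
Depth = 57.00 m

57.0 m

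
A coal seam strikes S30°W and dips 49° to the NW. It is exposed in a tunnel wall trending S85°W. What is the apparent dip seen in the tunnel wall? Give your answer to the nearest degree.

43°

Angle between strike (S30°W) and section (S85°W): β = 55°.
tan α = tan 49° × sin 55° = 1.1504 × 0.8192 = 0.9423
apparent dip = arctan 0.9423 = 43.30°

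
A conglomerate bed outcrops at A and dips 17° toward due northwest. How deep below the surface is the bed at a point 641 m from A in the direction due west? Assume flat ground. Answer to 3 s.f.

139 m

The hole lies 45° from the dip direction, so the down-dip offset is 641 × cos 45° = 453.26 m.
Depth = down-dip offset × tan(dip) = 453.26 × tan 17° = 453.26 × 0.3057
Depth = 138.57 m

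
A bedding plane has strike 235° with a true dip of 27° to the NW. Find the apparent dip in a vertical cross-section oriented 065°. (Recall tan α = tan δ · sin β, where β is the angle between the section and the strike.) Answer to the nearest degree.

Angle between strike (235°) and section (065°): β = 10°.
tan(apparent dip) = tan 27° · sin 10° = 0.0885
α = arctan(0.0885) = 5.06°

5°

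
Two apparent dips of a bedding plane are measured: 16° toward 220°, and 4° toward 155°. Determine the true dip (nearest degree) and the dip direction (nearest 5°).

true dip 16°, dip direction 230°

The two traces are lines in the plane: v₁ = (sin 220°·cos 16°, cos 220°·cos 16°, −sin 16°), v₂ = (sin 155°·cos 4°, cos 155°·cos 4°, −sin 4°).
Cross product v₁ × v₂ gives the pole to the plane: n ∝ (-0.198, -0.159, 0.869).
True dip = arccos(n_z / |n|) = arccos(0.9598) = 16.3°.
Dip direction = atan2(-0.198, -0.159) = 231° (azimuth of n's horizontal projection).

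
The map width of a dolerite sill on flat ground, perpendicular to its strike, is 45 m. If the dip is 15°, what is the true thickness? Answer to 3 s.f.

11.6 m

True thickness t = w · sin(dip) = 45 × sin 15°
t = 45 × 0.2588 = 11.647 m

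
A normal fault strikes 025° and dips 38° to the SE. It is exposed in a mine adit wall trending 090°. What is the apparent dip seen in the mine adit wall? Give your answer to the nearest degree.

35°

Angle between strike (025°) and section (090°): β = 65°.
tan α = tan 38° × sin 65° = 0.7813 × 0.9063 = 0.7081
α = arctan(0.7081) = 35.30°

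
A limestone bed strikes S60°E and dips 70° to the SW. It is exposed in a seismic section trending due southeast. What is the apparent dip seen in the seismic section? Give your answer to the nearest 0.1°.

35.4°

The section lies 15° from the strike.
tan(apparent dip) = tan 70° · sin 15° = 0.7111
apparent dip = arctan 0.7111 = 35.42°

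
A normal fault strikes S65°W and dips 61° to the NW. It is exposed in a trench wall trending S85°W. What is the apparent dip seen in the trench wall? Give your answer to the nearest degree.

Angle between strike (S65°W) and section (S85°W): β = 20°.
tan α = tan 61° × sin 20° = 1.8040 × 0.3420 = 0.6170
apparent dip = arctan 0.6170 = 31.68°

32°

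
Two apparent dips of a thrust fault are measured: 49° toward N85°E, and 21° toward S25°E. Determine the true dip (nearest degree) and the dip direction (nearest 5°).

The two traces are lines in the plane: v₁ = (sin 85°·cos 49°, cos 85°·cos 49°, −sin 49°), v₂ = (sin 155°·cos 21°, cos 155°·cos 21°, −sin 21°).
Cross product v₁ × v₂ gives the pole to the plane: n ∝ (0.659, 0.064, 0.576).
Dip δ = arctan(|n_h|/n_z) = arctan(0.662/0.576) = 49.0°.
The horizontal component of n points toward azimuth atan2(n_x, n_y) = 84°, the dip direction.

true dip 49°, dip direction 085°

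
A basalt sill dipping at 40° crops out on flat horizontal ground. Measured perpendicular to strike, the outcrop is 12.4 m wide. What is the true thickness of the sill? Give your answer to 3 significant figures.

True thickness t = w · sin(dip) = 12.4 × sin 40°
t = 12.4 × 0.6428 = 7.971 m

7.97 m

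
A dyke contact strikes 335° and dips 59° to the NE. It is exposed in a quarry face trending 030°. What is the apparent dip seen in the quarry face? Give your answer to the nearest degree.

The section lies 55° from the strike.
tan(apparent dip) = tan 59° · sin 55° = 1.3633
α = arctan(1.3633) = 53.74°

54°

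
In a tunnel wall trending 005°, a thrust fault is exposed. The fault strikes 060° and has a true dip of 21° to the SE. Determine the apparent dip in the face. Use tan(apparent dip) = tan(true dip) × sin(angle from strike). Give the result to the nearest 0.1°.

The section lies 55° from the strike.
tan(apparent dip) = tan 21° · sin 55° = 0.3144
α = arctan(0.3144) = 17.46°

17.5°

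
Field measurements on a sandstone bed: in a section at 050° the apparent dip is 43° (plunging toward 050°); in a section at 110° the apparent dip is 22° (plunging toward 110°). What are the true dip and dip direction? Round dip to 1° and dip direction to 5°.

Each apparent-dip line lies in the plane. As unit vectors (x east, y north, z up), v₁ plunges 43°→050° and v₂ plunges 22°→110°.
Cross product v₁ × v₂ gives the pole to the plane: n ∝ (0.392, 0.384, 0.587).
tan δ = √(n_x²+n_y²)/n_z = 0.549/0.587, so δ = 43.1°.
The horizontal component of n points toward azimuth atan2(n_x, n_y) = 46°, the dip direction.

true dip 43°, dip direction 045°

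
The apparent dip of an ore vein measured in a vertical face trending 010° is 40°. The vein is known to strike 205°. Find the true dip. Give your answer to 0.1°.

The section is 15° from the strike.
tan δ = tan α / sin β = tan 40° / sin 15° = 0.8391 / 0.2588 = 3.2420
true dip = arctan 3.2420 = 72.86°

72.9°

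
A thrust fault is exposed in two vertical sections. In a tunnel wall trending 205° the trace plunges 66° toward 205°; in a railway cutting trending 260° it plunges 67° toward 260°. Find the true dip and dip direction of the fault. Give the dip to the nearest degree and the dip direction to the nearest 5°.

Represent each trace as a vector plunging at its apparent dip toward its trend (east-north-up frame): v₁ = (-0.172, -0.369, -0.914), v₂ = (-0.385, -0.068, -0.921).
The plane normal is n = v₁ × v₂ ∝ (-0.277, -0.193, 0.130).
True dip = arccos(n_z / |n|) = arccos(0.3594) = 68.9°.
Dip direction = atan2(-0.277, -0.193) = 235° (azimuth of n's horizontal projection).

true dip 69°, dip direction 235°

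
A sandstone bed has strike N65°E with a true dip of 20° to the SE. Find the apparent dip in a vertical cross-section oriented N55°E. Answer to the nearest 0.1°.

The section lies 10° from the strike.
tan α = tan 20° × sin 10° = 0.3640 × 0.1736 = 0.0632
apparent dip = arctan 0.0632 = 3.62°

3.6°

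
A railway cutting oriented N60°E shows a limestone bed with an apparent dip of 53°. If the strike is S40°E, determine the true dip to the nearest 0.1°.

The section is 80° from the strike.
tan δ = tan α / sin β = tan 53° / sin 80° = 1.3270 / 0.9848 = 1.3475
δ = arctan(1.3475) = 53.42°

53.4°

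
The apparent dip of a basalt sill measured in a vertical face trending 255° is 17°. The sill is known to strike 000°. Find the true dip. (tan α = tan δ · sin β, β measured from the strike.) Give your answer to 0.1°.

The section is 75° from the strike.
tan δ = tan α / sin β = tan 17° / sin 75° = 0.3057 / 0.9659 = 0.3165
true dip = arctan 0.3165 = 17.56°

17.6°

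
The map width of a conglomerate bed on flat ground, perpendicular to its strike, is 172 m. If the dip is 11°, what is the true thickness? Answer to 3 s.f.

32.8 m

True thickness t = w · sin(dip) = 172 × sin 11°
t = 172 × 0.1908 = 32.819 m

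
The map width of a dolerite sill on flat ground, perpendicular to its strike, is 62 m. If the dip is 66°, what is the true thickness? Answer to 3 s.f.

56.6 m

True thickness t = w · sin(dip) = 62 × sin 66°
t = 62 × 0.9135 = 56.640 m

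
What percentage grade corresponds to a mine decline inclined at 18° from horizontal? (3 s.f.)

32.5%

grade % = 100 × tan 18° = 100 × 0.3249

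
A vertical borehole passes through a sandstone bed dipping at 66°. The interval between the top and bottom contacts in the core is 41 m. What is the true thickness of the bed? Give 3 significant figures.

16.7 m

True thickness t = h · cos(dip) = 41 × cos 66°
t = 41 × 0.4067 = 16.676 m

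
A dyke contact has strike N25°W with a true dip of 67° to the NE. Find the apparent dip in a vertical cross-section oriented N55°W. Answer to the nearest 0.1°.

The strike is N25°W and the section trends N55°W; the acute angle between them is β = 30°.
tan α = tan 67° × sin 30° = 2.3559 × 0.5000 = 1.1779
α = arctan(1.1779) = 49.67°

49.7°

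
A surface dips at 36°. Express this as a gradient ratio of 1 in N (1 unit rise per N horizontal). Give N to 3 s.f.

1 in 1.38

1 : N means tan θ = 1/N, so N = 1/tan 36° = 1/0.7265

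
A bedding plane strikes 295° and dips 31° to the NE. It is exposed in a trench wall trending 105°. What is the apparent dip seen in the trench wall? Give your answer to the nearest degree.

6°

The strike is 295° and the section trends 105°; the acute angle between them is β = 10°.
tan α = tan 31° × sin 10° = 0.6009 × 0.1736 = 0.1043
apparent dip = arctan 0.1043 = 5.96°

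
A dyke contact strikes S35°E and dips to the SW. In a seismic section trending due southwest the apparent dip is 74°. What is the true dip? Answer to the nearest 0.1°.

β = acute angle between strike S35°E and section due southwest = 80°.
tan(true dip) = tan 74° / sin 80° = 3.5412
true dip = arctan 3.5412 = 74.23°

74.2°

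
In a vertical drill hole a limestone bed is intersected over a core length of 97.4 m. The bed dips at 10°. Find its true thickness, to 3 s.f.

True thickness t = h · cos(dip) = 97.4 × cos 10°
t = 97.4 × 0.9848 = 95.920 m

95.9 m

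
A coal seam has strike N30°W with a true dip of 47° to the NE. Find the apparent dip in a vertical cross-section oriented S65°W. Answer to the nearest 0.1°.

The strike is N30°W and the section trends S65°W; the acute angle between them is β = 85°.
tan α = tan 47° × sin 85° = 1.0724 × 0.9962 = 1.0683
apparent dip = arctan 1.0683 = 46.89°

46.9°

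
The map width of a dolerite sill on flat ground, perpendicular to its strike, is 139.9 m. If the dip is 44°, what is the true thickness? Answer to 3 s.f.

True thickness t = w · sin(dip) = 139.9 × sin 44°
t = 139.9 × 0.6947 = 97.183 m

97.2 m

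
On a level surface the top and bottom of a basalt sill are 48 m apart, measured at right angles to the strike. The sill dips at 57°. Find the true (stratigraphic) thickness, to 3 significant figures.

True thickness t = w · sin(dip) = 48 × sin 57°
t = 48 × 0.8387 = 40.256 m

40.3 m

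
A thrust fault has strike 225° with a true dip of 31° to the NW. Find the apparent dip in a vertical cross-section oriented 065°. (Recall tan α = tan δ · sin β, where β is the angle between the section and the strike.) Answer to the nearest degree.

The strike is 225° and the section trends 065°; the acute angle between them is β = 20°.
tan(apparent dip) = tan 31° · sin 20° = 0.2055
apparent dip = arctan 0.2055 = 11.61°

12°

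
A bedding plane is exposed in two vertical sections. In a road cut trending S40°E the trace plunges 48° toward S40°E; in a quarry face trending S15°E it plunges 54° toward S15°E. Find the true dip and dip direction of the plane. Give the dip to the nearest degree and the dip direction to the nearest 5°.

true dip 55°, dip direction 180°

Represent each trace as a vector plunging at its apparent dip toward its trend (east-north-up frame): v₁ = (0.430, -0.513, -0.743), v₂ = (0.152, -0.568, -0.809).
Cross product v₁ × v₂ gives the pole to the plane: n ∝ (0.007, -0.235, 0.166).
Dip δ = arctan(|n_h|/n_z) = arctan(0.235/0.166) = 54.7°.
The horizontal component of n points toward azimuth atan2(n_x, n_y) = 178°, the dip direction.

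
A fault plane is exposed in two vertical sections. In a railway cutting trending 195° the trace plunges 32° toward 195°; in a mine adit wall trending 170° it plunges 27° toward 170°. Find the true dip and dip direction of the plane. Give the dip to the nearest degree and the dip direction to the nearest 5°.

Each apparent-dip line lies in the plane. As unit vectors (x east, y north, z up), v₁ plunges 32°→195° and v₂ plunges 27°→170°.
n = v₁ × v₂ = (-0.093, -0.182, 0.319) (taken with n_z > 0).
Dip δ = arctan(|n_h|/n_z) = arctan(0.204/0.319) = 32.6°.
Dip direction = atan2(-0.093, -0.182) = 207° (azimuth of n's horizontal projection).

true dip 33°, dip direction 205°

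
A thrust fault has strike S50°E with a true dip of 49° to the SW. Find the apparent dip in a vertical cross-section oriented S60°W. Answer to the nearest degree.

47°

The section lies 70° from the strike.
tan α = tan 49° × sin 70° = 1.1504 × 0.9397 = 1.0810
α = arctan(1.0810) = 47.23°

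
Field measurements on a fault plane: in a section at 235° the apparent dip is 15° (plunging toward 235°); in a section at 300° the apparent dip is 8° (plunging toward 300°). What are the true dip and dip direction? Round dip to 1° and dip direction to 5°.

true dip 15°, dip direction 240°

The two traces are lines in the plane: v₁ = (sin 235°·cos 15°, cos 235°·cos 15°, −sin 15°), v₂ = (sin 300°·cos 8°, cos 300°·cos 8°, −sin 8°).
Cross product v₁ × v₂ gives the pole to the plane: n ∝ (-0.205, -0.112, 0.867).
Dip δ = arctan(|n_h|/n_z) = arctan(0.234/0.867) = 15.1°.
The horizontal component of n points toward azimuth atan2(n_x, n_y) = 241°, the dip direction.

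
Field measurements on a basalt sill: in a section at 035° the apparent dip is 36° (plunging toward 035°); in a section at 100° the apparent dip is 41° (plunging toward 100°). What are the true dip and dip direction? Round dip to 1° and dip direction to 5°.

The two traces are lines in the plane: v₁ = (sin 35°·cos 36°, cos 35°·cos 36°, −sin 36°), v₂ = (sin 100°·cos 41°, cos 100°·cos 41°, −sin 41°).
The plane normal is n = v₁ × v₂ ∝ (0.512, 0.132, 0.553).
True dip = arccos(n_z / |n|) = arccos(0.7231) = 43.7°.
Dip direction = atan2(0.512, 0.132) = 75° (azimuth of n's horizontal projection).

true dip 44°, dip direction 075°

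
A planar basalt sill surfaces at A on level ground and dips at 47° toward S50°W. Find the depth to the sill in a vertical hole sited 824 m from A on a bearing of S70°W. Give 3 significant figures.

830 m

The hole lies 20° from the dip direction, so the down-dip offset is 824 × cos 20° = 774.31 m.
Depth = down-dip offset × tan(dip) = 774.31 × tan 47° = 774.31 × 1.0724
Depth = 830.34 m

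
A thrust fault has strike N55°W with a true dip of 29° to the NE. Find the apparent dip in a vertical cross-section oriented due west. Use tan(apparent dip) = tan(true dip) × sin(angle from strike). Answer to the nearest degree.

18°

The section lies 35° from the strike.
tan(apparent dip) = tan 29° · sin 35° = 0.3179
apparent dip = arctan 0.3179 = 17.64°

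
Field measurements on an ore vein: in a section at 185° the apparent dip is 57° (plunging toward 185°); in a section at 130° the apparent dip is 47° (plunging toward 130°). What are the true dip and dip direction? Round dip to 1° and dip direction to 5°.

The two traces are lines in the plane: v₁ = (sin 185°·cos 57°, cos 185°·cos 57°, −sin 57°), v₂ = (sin 130°·cos 47°, cos 130°·cos 47°, −sin 47°).
Cross product v₁ × v₂ gives the pole to the plane: n ∝ (0.029, -0.473, 0.304).
True dip = arccos(n_z / |n|) = arccos(0.5404) = 57.3°.
Dip direction = azimuth of (n_x, n_y) = atan2(0.029, -0.473) = 176°.

true dip 57°, dip direction 175°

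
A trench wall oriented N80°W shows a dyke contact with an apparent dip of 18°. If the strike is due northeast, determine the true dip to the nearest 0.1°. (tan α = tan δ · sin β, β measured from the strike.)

21.6°

The section is 55° from the strike.
tan(true dip) = tan 18° / sin 55° = 0.3967
true dip = arctan 0.3967 = 21.64°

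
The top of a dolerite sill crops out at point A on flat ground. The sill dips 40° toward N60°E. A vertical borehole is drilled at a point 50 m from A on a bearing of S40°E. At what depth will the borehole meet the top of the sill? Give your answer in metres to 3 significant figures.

7.29 m

The hole lies 80° from the dip direction, so the down-dip offset is 50 × cos 80° = 8.68 m.
Depth = down-dip offset × tan(dip) = 8.68 × tan 40° = 8.68 × 0.8391
Depth = 7.29 m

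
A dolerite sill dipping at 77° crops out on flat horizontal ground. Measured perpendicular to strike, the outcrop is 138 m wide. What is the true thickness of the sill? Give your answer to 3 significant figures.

134 m

True thickness t = w · sin(dip) = 138 × sin 77°
t = 138 × 0.9744 = 134.463 m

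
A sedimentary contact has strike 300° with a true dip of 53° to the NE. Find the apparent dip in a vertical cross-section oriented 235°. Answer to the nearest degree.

50°

The strike is 300° and the section trends 235°; the acute angle between them is β = 65°.
tan(apparent dip) = tan 53° · sin 65° = 1.2027
apparent dip = arctan 1.2027 = 50.26°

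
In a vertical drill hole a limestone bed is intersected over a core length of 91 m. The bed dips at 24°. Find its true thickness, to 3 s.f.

83.1 m

True thickness t = h · cos(dip) = 91 × cos 24°
t = 91 × 0.9135 = 83.133 m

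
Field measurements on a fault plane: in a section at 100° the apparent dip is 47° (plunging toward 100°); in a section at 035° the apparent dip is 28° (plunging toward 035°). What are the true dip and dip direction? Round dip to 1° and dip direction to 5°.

true dip 47°, dip direction 095°

Represent each trace as a vector plunging at its apparent dip toward its trend (east-north-up frame): v₁ = (0.672, -0.118, -0.731), v₂ = (0.506, 0.723, -0.469).
The plane normal is n = v₁ × v₂ ∝ (0.585, -0.055, 0.546).
True dip = arccos(n_z / |n|) = arccos(0.6808) = 47.1°.
Dip direction = atan2(0.585, -0.055) = 95° (azimuth of n's horizontal projection).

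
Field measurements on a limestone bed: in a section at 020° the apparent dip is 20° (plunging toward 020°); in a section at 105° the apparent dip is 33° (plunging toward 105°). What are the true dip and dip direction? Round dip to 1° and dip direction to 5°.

Each apparent-dip line lies in the plane. As unit vectors (x east, y north, z up), v₁ plunges 20°→020° and v₂ plunges 33°→105°.
n = v₁ × v₂ = (0.555, 0.102, 0.785) (taken with n_z > 0).
tan δ = √(n_x²+n_y²)/n_z = 0.564/0.785, so δ = 35.7°.
Dip direction = atan2(0.555, 0.102) = 80° (azimuth of n's horizontal projection).

true dip 36°, dip direction 080°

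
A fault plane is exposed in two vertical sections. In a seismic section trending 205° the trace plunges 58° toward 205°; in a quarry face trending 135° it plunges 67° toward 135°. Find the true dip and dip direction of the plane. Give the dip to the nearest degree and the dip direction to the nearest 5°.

true dip 68°, dip direction 155°

The two traces are lines in the plane: v₁ = (sin 205°·cos 58°, cos 205°·cos 58°, −sin 58°), v₂ = (sin 135°·cos 67°, cos 135°·cos 67°, −sin 67°).
Cross product v₁ × v₂ gives the pole to the plane: n ∝ (0.208, -0.440, 0.195).
Dip δ = arctan(|n_h|/n_z) = arctan(0.487/0.195) = 68.2°.
Dip direction = atan2(0.208, -0.440) = 155° (azimuth of n's horizontal projection).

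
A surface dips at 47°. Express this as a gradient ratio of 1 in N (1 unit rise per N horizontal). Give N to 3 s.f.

1 : N means tan θ = 1/N, so N = 1/tan 47° = 1/1.0724

1 in 0.933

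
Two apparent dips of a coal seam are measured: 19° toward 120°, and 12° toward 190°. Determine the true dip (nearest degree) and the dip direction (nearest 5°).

The two traces are lines in the plane: v₁ = (sin 120°·cos 19°, cos 120°·cos 19°, −sin 19°), v₂ = (sin 190°·cos 12°, cos 190°·cos 12°, −sin 12°).
n = v₁ × v₂ = (0.215, -0.226, 0.869) (taken with n_z > 0).
Dip δ = arctan(|n_h|/n_z) = arctan(0.312/0.869) = 19.7°.
Dip direction = atan2(0.215, -0.226) = 136° (azimuth of n's horizontal projection).

true dip 20°, dip direction 135°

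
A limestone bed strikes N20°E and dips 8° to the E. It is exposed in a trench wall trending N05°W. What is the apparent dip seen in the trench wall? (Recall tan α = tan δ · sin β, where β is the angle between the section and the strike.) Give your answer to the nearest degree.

The section lies 25° from the strike.
tan(apparent dip) = tan 8° · sin 25° = 0.0594
α = arctan(0.0594) = 3.40°

3°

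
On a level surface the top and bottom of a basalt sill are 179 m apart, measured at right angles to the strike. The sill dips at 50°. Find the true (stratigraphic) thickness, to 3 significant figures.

137 m

True thickness t = w · sin(dip) = 179 × sin 50°
t = 179 × 0.7660 = 137.122 m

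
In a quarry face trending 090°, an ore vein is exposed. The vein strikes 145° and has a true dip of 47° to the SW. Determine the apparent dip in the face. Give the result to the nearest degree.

The strike is 145° and the section trends 090°; the acute angle between them is β = 55°.
tan(apparent dip) = tan 47° · sin 55° = 0.8784
α = arctan(0.8784) = 41.30°

41°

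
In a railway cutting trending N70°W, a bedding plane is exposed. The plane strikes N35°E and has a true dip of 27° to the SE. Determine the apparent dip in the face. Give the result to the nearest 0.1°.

26.2°

The section lies 75° from the strike.
tan(apparent dip) = tan 27° · sin 75° = 0.4922
apparent dip = arctan 0.4922 = 26.20°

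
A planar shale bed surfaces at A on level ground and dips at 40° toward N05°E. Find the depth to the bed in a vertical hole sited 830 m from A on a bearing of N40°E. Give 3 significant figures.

The hole lies 35° from the dip direction, so the down-dip offset is 830 × cos 35° = 679.90 m.
Depth = down-dip offset × tan(dip) = 679.90 × tan 40° = 679.90 × 0.8391
Depth = 570.50 m

571 m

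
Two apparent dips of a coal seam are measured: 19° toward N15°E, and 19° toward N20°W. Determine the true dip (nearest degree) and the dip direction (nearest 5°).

true dip 20°, dip direction 000°

Each apparent-dip line lies in the plane. As unit vectors (x east, y north, z up), v₁ plunges 19°→N15°E and v₂ plunges 19°→N20°W.
The plane normal is n = v₁ × v₂ ∝ (-0.008, 0.185, 0.513).
True dip = arccos(n_z / |n|) = arccos(0.9406) = 19.9°.
Dip direction = atan2(-0.008, 0.185) = 358° (azimuth of n's horizontal projection).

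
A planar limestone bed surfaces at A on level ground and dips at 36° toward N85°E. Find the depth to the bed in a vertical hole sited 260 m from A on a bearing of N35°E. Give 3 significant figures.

The hole lies 50° from the dip direction, so the down-dip offset is 260 × cos 50° = 167.12 m.
Depth = down-dip offset × tan(dip) = 167.12 × tan 36° = 167.12 × 0.7265
Depth = 121.42 m

121 m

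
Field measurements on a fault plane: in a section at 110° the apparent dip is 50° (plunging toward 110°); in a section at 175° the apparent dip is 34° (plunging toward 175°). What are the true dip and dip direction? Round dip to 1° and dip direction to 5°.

The two traces are lines in the plane: v₁ = (sin 110°·cos 50°, cos 110°·cos 50°, −sin 50°), v₂ = (sin 175°·cos 34°, cos 175°·cos 34°, −sin 34°).
Cross product v₁ × v₂ gives the pole to the plane: n ∝ (0.510, -0.282, 0.483).
Dip δ = arctan(|n_h|/n_z) = arctan(0.583/0.483) = 50.3°.
Dip direction = atan2(0.510, -0.282) = 119° (azimuth of n's horizontal projection).

true dip 50°, dip direction 120°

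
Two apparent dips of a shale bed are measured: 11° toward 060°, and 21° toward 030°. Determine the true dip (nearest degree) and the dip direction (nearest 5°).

true dip 25°, dip direction 355°

Each apparent-dip line lies in the plane. As unit vectors (x east, y north, z up), v₁ plunges 11°→060° and v₂ plunges 21°→030°.
The plane normal is n = v₁ × v₂ ∝ (-0.022, 0.216, 0.458).
tan δ = √(n_x²+n_y²)/n_z = 0.217/0.458, so δ = 25.3°.
Dip direction = azimuth of (n_x, n_y) = atan2(-0.022, 0.216) = 354°.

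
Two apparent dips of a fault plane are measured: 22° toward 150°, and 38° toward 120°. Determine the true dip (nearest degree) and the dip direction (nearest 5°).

true dip 44°, dip direction 085°

Represent each trace as a vector plunging at its apparent dip toward its trend (east-north-up frame): v₁ = (0.464, -0.803, -0.375), v₂ = (0.682, -0.394, -0.616).
The plane normal is n = v₁ × v₂ ∝ (0.347, 0.030, 0.365).
Dip δ = arctan(|n_h|/n_z) = arctan(0.348/0.365) = 43.6°.
Dip direction = azimuth of (n_x, n_y) = atan2(0.347, 0.030) = 85°.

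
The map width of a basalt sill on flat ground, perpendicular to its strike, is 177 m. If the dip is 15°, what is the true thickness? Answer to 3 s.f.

45.8 m

True thickness t = w · sin(dip) = 177 × sin 15°
t = 177 × 0.2588 = 45.811 m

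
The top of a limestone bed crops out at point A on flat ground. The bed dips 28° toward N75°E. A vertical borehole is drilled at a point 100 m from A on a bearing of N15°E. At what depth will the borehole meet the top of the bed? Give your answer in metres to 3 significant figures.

26.6 m

The hole lies 60° from the dip direction, so the down-dip offset is 100 × cos 60° = 50.00 m.
Depth = down-dip offset × tan(dip) = 50.00 × tan 28° = 50.00 × 0.5317
Depth = 26.59 m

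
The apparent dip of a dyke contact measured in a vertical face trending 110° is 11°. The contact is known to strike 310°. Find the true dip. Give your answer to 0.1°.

29.6°

β = acute angle between strike 310° and section 110° = 20°.
tan(true dip) = tan 11° / sin 20° = 0.5683
δ = arctan(0.5683) = 29.61°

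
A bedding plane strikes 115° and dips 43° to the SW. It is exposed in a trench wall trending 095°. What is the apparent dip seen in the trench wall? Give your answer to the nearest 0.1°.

17.7°

Angle between strike (115°) and section (095°): β = 20°.
tan α = tan 43° × sin 20° = 0.9325 × 0.3420 = 0.3189
α = arctan(0.3189) = 17.69°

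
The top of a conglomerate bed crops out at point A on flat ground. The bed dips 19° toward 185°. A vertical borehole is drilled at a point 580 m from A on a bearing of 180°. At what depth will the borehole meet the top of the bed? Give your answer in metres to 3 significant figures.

199 m

The hole lies 5° from the dip direction, so the down-dip offset is 580 × cos 5° = 577.79 m.
Depth = down-dip offset × tan(dip) = 577.79 × tan 19° = 577.79 × 0.3443
Depth = 198.95 m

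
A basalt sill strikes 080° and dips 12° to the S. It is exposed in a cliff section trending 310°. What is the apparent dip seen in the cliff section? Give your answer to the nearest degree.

9°

The section lies 50° from the strike.
tan α = tan 12° × sin 50° = 0.2126 × 0.7660 = 0.1628
apparent dip = arctan 0.1628 = 9.25°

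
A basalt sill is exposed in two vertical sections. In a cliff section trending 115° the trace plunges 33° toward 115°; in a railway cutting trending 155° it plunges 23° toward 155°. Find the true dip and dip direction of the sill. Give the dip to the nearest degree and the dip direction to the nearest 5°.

The two traces are lines in the plane: v₁ = (sin 115°·cos 33°, cos 115°·cos 33°, −sin 33°), v₂ = (sin 155°·cos 23°, cos 155°·cos 23°, −sin 23°).
Cross product v₁ × v₂ gives the pole to the plane: n ∝ (0.316, -0.085, 0.496).
True dip = arccos(n_z / |n|) = arccos(0.8349) = 33.4°.
Dip direction = azimuth of (n_x, n_y) = atan2(0.316, -0.085) = 105°.

true dip 33°, dip direction 105°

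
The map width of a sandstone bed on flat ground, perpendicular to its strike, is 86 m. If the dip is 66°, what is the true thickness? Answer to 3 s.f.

True thickness t = w · sin(dip) = 86 × sin 66°
t = 86 × 0.9135 = 78.565 m

78.6 m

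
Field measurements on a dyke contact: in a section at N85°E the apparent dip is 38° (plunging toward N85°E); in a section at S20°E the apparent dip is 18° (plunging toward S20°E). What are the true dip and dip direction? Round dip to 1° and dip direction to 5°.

true dip 38°, dip direction 095°

Each apparent-dip line lies in the plane. As unit vectors (x east, y north, z up), v₁ plunges 38°→N85°E and v₂ plunges 18°→S20°E.
n = v₁ × v₂ = (0.571, -0.042, 0.724) (taken with n_z > 0).
tan δ = √(n_x²+n_y²)/n_z = 0.573/0.724, so δ = 38.4°.
Dip direction = atan2(0.571, -0.042) = 94° (azimuth of n's horizontal projection).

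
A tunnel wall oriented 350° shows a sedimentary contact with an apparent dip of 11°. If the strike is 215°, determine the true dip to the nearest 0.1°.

β = acute angle between strike 215° and section 350° = 45°.
tan δ = tan α / sin β = tan 11° / sin 45° = 0.1944 / 0.7071 = 0.2749
true dip = arctan 0.2749 = 15.37°

15.4°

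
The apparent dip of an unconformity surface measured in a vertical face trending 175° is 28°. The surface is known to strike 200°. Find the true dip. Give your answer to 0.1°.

51.5°

β = acute angle between strike 200° and section 175° = 25°.
tan(true dip) = tan 28° / sin 25° = 1.2581
true dip = arctan 1.2581 = 51.52°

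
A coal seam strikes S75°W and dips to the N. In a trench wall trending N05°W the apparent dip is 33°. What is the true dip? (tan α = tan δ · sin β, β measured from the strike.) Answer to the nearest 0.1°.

33.4°

β = acute angle between strike S75°W and section N05°W = 80°.
tan(true dip) = tan 33° / sin 80° = 0.6594
true dip = arctan 0.6594 = 33.40°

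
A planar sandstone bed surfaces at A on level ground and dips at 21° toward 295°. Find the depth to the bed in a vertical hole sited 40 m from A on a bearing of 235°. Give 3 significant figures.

7.68 m

The hole lies 60° from the dip direction, so the down-dip offset is 40 × cos 60° = 20.00 m.
Depth = down-dip offset × tan(dip) = 20.00 × tan 21° = 20.00 × 0.3839
Depth = 7.68 m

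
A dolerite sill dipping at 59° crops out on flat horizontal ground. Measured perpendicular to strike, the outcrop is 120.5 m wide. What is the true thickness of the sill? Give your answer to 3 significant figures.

True thickness t = w · sin(dip) = 120.5 × sin 59°
t = 120.5 × 0.8572 = 103.289 m

103 m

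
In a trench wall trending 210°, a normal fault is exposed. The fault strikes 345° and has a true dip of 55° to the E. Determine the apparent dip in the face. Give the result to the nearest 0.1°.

The section lies 45° from the strike.
tan α = tan 55° × sin 45° = 1.4281 × 0.7071 = 1.0099
α = arctan(1.0099) = 45.28°

45.3°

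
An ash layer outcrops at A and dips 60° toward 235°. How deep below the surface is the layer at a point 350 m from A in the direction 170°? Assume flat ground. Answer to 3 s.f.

256 m

The hole lies 65° from the dip direction, so the down-dip offset is 350 × cos 65° = 147.92 m.
Depth = down-dip offset × tan(dip) = 147.92 × tan 60° = 147.92 × 1.7321
Depth = 256.20 m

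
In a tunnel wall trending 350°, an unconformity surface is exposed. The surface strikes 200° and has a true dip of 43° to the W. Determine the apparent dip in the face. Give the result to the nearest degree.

25°

The section lies 30° from the strike.
tan(apparent dip) = tan 43° · sin 30° = 0.4663
α = arctan(0.4663) = 25.00°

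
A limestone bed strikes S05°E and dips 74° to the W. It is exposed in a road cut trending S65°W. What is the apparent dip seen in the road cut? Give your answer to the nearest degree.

The section lies 70° from the strike.
tan α = tan 74° × sin 70° = 3.4874 × 0.9397 = 3.2771
apparent dip = arctan 3.2771 = 73.03°

73°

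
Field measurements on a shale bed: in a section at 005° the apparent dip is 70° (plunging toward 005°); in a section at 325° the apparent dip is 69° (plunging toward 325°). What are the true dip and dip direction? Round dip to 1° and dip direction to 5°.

true dip 71°, dip direction 350°

The two traces are lines in the plane: v₁ = (sin 5°·cos 70°, cos 5°·cos 70°, −sin 70°), v₂ = (sin 325°·cos 69°, cos 325°·cos 69°, −sin 69°).
Cross product v₁ × v₂ gives the pole to the plane: n ∝ (-0.042, 0.221, 0.079).
tan δ = √(n_x²+n_y²)/n_z = 0.225/0.079, so δ = 70.7°.
The horizontal component of n points toward azimuth atan2(n_x, n_y) = 349°, the dip direction.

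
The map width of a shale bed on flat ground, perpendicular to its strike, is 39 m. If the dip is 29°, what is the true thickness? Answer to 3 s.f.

True thickness t = w · sin(dip) = 39 × sin 29°
t = 39 × 0.4848 = 18.908 m

18.9 m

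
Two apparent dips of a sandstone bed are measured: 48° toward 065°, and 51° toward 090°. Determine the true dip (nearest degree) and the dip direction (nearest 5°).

Represent each trace as a vector plunging at its apparent dip toward its trend (east-north-up frame): v₁ = (0.606, 0.283, -0.743), v₂ = (0.629, 0.000, -0.777).
The plane normal is n = v₁ × v₂ ∝ (0.220, -0.004, 0.178).
Dip δ = arctan(|n_h|/n_z) = arctan(0.220/0.178) = 51.0°.
Dip direction = atan2(0.220, -0.004) = 91° (azimuth of n's horizontal projection).

true dip 51°, dip direction 090°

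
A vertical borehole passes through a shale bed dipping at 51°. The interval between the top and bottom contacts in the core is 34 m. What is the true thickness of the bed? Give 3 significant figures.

21.4 m

True thickness t = h · cos(dip) = 34 × cos 51°
t = 34 × 0.6293 = 21.397 m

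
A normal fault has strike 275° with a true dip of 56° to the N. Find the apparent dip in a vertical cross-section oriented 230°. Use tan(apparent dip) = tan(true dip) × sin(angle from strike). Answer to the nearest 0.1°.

46.4°

The section lies 45° from the strike.
tan α = tan 56° × sin 45° = 1.4826 × 0.7071 = 1.0483
apparent dip = arctan 1.0483 = 46.35°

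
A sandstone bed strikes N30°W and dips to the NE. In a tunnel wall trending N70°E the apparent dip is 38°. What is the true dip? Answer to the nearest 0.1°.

38.4°

The section is 80° from the strike.
tan(true dip) = tan 38° / sin 80° = 0.7933
δ = arctan(0.7933) = 38.43°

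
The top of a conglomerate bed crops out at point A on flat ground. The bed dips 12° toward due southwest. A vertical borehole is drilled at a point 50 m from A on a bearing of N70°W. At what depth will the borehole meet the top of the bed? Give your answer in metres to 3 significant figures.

The hole lies 65° from the dip direction, so the down-dip offset is 50 × cos 65° = 21.13 m.
Depth = down-dip offset × tan(dip) = 21.13 × tan 12° = 21.13 × 0.2126
Depth = 4.49 m

4.49 m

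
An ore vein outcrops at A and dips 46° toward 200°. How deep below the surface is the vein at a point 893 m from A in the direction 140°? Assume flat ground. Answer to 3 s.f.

462 m

The hole lies 60° from the dip direction, so the down-dip offset is 893 × cos 60° = 446.50 m.
Depth = down-dip offset × tan(dip) = 446.50 × tan 46° = 446.50 × 1.0355
Depth = 462.36 m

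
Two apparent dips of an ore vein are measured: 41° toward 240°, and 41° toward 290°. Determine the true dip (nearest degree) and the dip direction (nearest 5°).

Represent each trace as a vector plunging at its apparent dip toward its trend (east-north-up frame): v₁ = (-0.654, -0.377, -0.656), v₂ = (-0.709, 0.258, -0.656).
Cross product v₁ × v₂ gives the pole to the plane: n ∝ (-0.417, -0.036, 0.436).
True dip = arccos(n_z / |n|) = arccos(0.7217) = 43.8°.
The horizontal component of n points toward azimuth atan2(n_x, n_y) = 265°, the dip direction.

true dip 44°, dip direction 265°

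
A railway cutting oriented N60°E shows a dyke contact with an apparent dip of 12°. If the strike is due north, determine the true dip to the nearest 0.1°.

13.8°

The section is 60° from the strike.
tan δ = tan α / sin β = tan 12° / sin 60° = 0.2126 / 0.8660 = 0.2454
true dip = arctan 0.2454 = 13.79°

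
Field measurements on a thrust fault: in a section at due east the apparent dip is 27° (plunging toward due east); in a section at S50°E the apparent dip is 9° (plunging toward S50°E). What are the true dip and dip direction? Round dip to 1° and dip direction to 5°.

true dip 32°, dip direction 055°

The two traces are lines in the plane: v₁ = (sin 90°·cos 27°, cos 90°·cos 27°, −sin 27°), v₂ = (sin 130°·cos 9°, cos 130°·cos 9°, −sin 9°).
The plane normal is n = v₁ × v₂ ∝ (0.288, 0.204, 0.566).
tan δ = √(n_x²+n_y²)/n_z = 0.353/0.566, so δ = 32.0°.
The horizontal component of n points toward azimuth atan2(n_x, n_y) = 55°, the dip direction.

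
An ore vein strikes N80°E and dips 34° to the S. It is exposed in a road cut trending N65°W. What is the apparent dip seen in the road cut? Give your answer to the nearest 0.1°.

The section lies 35° from the strike.
tan(apparent dip) = tan 34° · sin 35° = 0.3869
α = arctan(0.3869) = 21.15°

21.2°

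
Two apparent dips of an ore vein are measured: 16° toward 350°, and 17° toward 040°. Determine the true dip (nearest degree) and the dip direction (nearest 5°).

true dip 18°, dip direction 020°

Each apparent-dip line lies in the plane. As unit vectors (x east, y north, z up), v₁ plunges 16°→350° and v₂ plunges 17°→040°.
Cross product v₁ × v₂ gives the pole to the plane: n ∝ (0.075, 0.218, 0.704).
Dip δ = arctan(|n_h|/n_z) = arctan(0.231/0.704) = 18.1°.
The horizontal component of n points toward azimuth atan2(n_x, n_y) = 19°, the dip direction.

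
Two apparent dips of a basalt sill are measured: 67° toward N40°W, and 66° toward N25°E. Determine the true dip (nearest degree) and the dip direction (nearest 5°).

Represent each trace as a vector plunging at its apparent dip toward its trend (east-north-up frame): v₁ = (-0.251, 0.299, -0.921), v₂ = (0.172, 0.369, -0.914).
The plane normal is n = v₁ × v₂ ∝ (-0.066, 0.388, 0.144).
tan δ = √(n_x²+n_y²)/n_z = 0.393/0.144, so δ = 69.9°.
Dip direction = azimuth of (n_x, n_y) = atan2(-0.066, 0.388) = 350°.

true dip 70°, dip direction 350°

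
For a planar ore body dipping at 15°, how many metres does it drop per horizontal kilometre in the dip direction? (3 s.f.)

268 m

drop per km = 1000 × tan 15° = 1000 × 0.2679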